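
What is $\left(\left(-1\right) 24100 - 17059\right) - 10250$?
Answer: $-51409$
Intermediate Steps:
$\left(\left(-1\right) 24100 - 17059\right) - 10250 = \left(-24100 - 17059\right) - 10250 = -41159 - 10250 = -51409$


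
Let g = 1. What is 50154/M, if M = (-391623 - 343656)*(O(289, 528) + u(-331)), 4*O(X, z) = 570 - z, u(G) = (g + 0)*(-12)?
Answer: 33436/735279 ≈ 0.045474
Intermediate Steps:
u(G) = -12 (u(G) = (1 + 0)*(-12) = 1*(-12) = -12)
O(X, z) = 285/2 - z/4 (O(X, z) = (570 - z)/4 = 285/2 - z/4)
M = 2205837/2 (M = (-391623 - 343656)*((285/2 - ¼*528) - 12) = -735279*((285/2 - 132) - 12) = -735279*(21/2 - 12) = -735279*(-3/2) = 2205837/2 ≈ 1.1029e+6)
50154/M = 50154/(2205837/2) = 50154*(2/2205837) = 33436/735279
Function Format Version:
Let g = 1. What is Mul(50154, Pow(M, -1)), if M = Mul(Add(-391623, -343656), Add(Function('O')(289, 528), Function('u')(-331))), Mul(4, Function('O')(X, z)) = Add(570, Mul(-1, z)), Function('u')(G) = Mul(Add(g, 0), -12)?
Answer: Rational(33436, 735279) ≈ 0.045474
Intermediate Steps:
Function('u')(G) = -12 (Function('u')(G) = Mul(Add(1, 0), -12) = Mul(1, -12) = -12)
Function('O')(X, z) = Add(Rational(285, 2), Mul(Rational(-1, 4), z)) (Function('O')(X, z) = Mul(Rational(1, 4), Add(570, Mul(-1, z))) = Add(Rational(285, 2), Mul(Rational(-1, 4), z)))
M = Rational(2205837, 2) (M = Mul(Add(-391623, -343656), Add(Add(Rational(285, 2), Mul(Rational(-1, 4), 528)), -12)) = Mul(-735279, Add(Add(Rational(285, 2), -132), -12)) = Mul(-735279, Add(Rational(21, 2), -12)) = Mul(-735279, Rational(-3, 2)) = Rational(2205837, 2) ≈ 1.1029e+6)
Mul(50154, Pow(M, -1)) = Mul(50154, Pow(Rational(2205837, 2), -1)) = Mul(50154, Rational(2, 2205837)) = Rational(33436, 735279)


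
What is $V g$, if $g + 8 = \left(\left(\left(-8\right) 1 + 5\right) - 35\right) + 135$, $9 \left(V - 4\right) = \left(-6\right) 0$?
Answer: $356$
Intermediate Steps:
$V = 4$ ($V = 4 + \frac{\left(-6\right) 0}{9} = 4 + \frac{1}{9} \cdot 0 = 4 + 0 = 4$)
$g = 89$ ($g = -8 + \left(\left(\left(\left(-8\right) 1 + 5\right) - 35\right) + 135\right) = -8 + \left(\left(\left(-8 + 5\right) - 35\right) + 135\right) = -8 + \left(\left(-3 - 35\right) + 135\right) = -8 + \left(-38 + 135\right) = -8 + 97 = 89$)
$V g = 4 \cdot 89 = 356$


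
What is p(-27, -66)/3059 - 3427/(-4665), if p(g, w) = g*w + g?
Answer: 18670268/14270235 ≈ 1.3083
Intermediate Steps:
p(g, w) = g + g*w
p(-27, -66)/3059 - 3427/(-4665) = -27*(1 - 66)/3059 - 3427/(-4665) = -27*(-65)*(1/3059) - 3427*(-1/4665) = 1755*(1/3059) + 3427/4665 = 1755/3059 + 3427/4665 = 18670268/14270235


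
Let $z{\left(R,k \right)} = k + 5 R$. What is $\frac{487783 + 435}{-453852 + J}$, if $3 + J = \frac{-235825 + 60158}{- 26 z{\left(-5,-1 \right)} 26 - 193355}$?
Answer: $- \frac{42909235911}{39889001189} \approx -1.0757$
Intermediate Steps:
$J = - \frac{351670}{175779}$ ($J = -3 + \frac{-235825 + 60158}{- 26 \left(-1 + 5 \left(-5\right)\right) 26 - 193355} = -3 - \frac{175667}{- 26 \left(-1 - 25\right) 26 - 193355} = -3 - \frac{175667}{\left(-26\right) \left(-26\right) 26 - 193355} = -3 - \frac{175667}{676 \cdot 26 - 193355} = -3 - \frac{175667}{17576 - 193355} = -3 - \frac{175667}{-175779} = -3 - - \frac{175667}{175779} = -3 + \frac{175667}{175779} = - \frac{351670}{175779} \approx -2.0006$)
$\frac{487783 + 435}{-453852 + J} = \frac{487783 + 435}{-453852 - \frac{351670}{175779}} = \frac{488218}{- \frac{79778002378}{175779}} = 488218 \left(- \frac{175779}{79778002378}\right) = - \frac{42909235911}{39889001189}$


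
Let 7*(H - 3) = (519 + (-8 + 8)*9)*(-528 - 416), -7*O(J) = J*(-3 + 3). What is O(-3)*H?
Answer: 0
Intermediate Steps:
O(J) = 0 (O(J) = -J*(-3 + 3)/7 = -J*0/7 = -⅐*0 = 0)
H = -489915/7 (H = 3 + ((519 + (-8 + 8)*9)*(-528 - 416))/7 = 3 + ((519 + 0*9)*(-944))/7 = 3 + ((519 + 0)*(-944))/7 = 3 + (519*(-944))/7 = 3 + (⅐)*(-489936) = 3 - 489936/7 = -489915/7 ≈ -69988.)
O(-3)*H = 0*(-489915/7) = 0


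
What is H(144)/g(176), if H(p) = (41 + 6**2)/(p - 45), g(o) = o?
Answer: 7/1584 ≈ 0.0044192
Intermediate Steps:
H(p) = 77/(-45 + p) (H(p) = (41 + 36)/(-45 + p) = 77/(-45 + p))
H(144)/g(176) = (77/(-45 + 144))/176 = (77/99)*(1/176) = (77*(1/99))*(1/176) = (7/9)*(1/176) = 7/1584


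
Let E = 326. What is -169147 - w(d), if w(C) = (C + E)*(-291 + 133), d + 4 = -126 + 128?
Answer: -117955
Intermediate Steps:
d = -2 (d = -4 + (-126 + 128) = -4 + 2 = -2)
w(C) = -51508 - 158*C (w(C) = (C + 326)*(-291 + 133) = (326 + C)*(-158) = -51508 - 158*C)
-169147 - w(d) = -169147 - (-51508 - 158*(-2)) = -169147 - (-51508 + 316) = -169147 - 1*(-51192) = -169147 + 51192 = -117955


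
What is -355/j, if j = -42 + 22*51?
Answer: -71/216 ≈ -0.32870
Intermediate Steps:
j = 1080 (j = -42 + 1122 = 1080)
-355/j = -355/1080 = -355*1/1080 = -71/216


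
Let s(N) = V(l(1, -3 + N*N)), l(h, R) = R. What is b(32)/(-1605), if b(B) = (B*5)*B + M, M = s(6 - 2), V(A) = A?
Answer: -1711/535 ≈ -3.1981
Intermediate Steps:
s(N) = -3 + N² (s(N) = -3 + N*N = -3 + N²)
M = 13 (M = -3 + (6 - 2)² = -3 + 4² = -3 + 16 = 13)
b(B) = 13 + 5*B² (b(B) = (B*5)*B + 13 = (5*B)*B + 13 = 5*B² + 13 = 13 + 5*B²)
b(32)/(-1605) = (13 + 5*32²)/(-1605) = (13 + 5*1024)*(-1/1605) = (13 + 5120)*(-1/1605) = 5133*(-1/1605) = -1711/535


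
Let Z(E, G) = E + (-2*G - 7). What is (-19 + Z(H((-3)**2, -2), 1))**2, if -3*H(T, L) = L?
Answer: 6724/9 ≈ 747.11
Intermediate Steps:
H(T, L) = -L/3
Z(E, G) = -7 + E - 2*G (Z(E, G) = E + (-7 - 2*G) = -7 + E - 2*G)
(-19 + Z(H((-3)**2, -2), 1))**2 = (-19 + (-7 - 1/3*(-2) - 2*1))**2 = (-19 + (-7 + 2/3 - 2))**2 = (-19 - 25/3)**2 = (-82/3)**2 = 6724/9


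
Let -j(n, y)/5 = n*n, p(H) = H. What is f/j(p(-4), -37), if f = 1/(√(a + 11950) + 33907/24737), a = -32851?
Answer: -838757459/1023269778873440 + 611919169*I*√20901/1023269778873440 ≈ -8.1968e-7 + 8.6454e-5*I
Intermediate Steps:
j(n, y) = -5*n² (j(n, y) = -5*n*n = -5*n²)
f = 1/(33907/24737 + I*√20901) (f = 1/(√(-32851 + 11950) + 33907/24737) = 1/(√(-20901) + 33907*(1/24737)) = 1/(I*√20901 + 33907/24737) = 1/(33907/24737 + I*√20901) ≈ 6.557e-5 - 0.0069164*I)
f/j(p(-4), -37) = (838757459/12790872235918 - 611919169*I*√20901/12790872235918)/((-5*(-4)²)) = (838757459/12790872235918 - 611919169*I*√20901/12790872235918)/((-5*16)) = (838757459/12790872235918 - 611919169*I*√20901/12790872235918)/(-80) = (838757459/12790872235918 - 611919169*I*√20901/12790872235918)*(-1/80) = -838757459/1023269778873440 + 611919169*I*√20901/1023269778873440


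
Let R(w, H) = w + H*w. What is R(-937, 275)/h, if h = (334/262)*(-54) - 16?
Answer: 16939086/5557 ≈ 3048.2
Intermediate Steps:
h = -11114/131 (h = (334*(1/262))*(-54) - 16 = (167/131)*(-54) - 16 = -9018/131 - 16 = -11114/131 ≈ -84.840)
R(-937, 275)/h = (-937*(1 + 275))/(-11114/131) = -937*276*(-131/11114) = -258612*(-131/11114) = 16939086/5557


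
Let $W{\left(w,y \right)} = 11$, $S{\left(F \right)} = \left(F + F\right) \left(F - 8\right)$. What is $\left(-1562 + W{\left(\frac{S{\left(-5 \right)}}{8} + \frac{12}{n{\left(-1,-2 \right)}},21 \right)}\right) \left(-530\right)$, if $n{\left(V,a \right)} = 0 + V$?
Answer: $822030$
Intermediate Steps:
$n{\left(V,a \right)} = V$
$S{\left(F \right)} = 2 F \left(-8 + F\right)$ ($S{\left(F \right)} = 2 F \left(F - 8\right) = 2 F \left(-8 + F\right)$)
$\left(-1562 + W{\left(\frac{S{\left(-5 \right)}}{8} + \frac{12}{n{\left(-1,-2 \right)}},21 \right)}\right) \left(-530\right) = \left(-1562 + 11\right) \left(-530\right) = \left(-1551\right) \left(-530\right) = 822030$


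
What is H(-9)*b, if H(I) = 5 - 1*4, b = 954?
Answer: 954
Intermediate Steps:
H(I) = 1 (H(I) = 5 - 4 = 1)
H(-9)*b = 1*954 = 954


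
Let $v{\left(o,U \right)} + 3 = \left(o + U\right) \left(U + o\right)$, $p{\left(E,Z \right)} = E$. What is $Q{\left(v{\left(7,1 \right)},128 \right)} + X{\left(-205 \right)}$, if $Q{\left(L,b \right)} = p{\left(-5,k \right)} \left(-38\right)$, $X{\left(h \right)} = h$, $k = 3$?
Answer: $-15$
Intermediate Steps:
$v{\left(o,U \right)} = -3 + \left(U + o\right)^{2}$ ($v{\left(o,U \right)} = -3 + \left(o + U\right) \left(U + o\right) = -3 + \left(U + o\right) \left(U + o\right) = -3 + \left(U + o\right)^{2}$)
$Q{\left(L,b \right)} = 190$ ($Q{\left(L,b \right)} = \left(-5\right) \left(-38\right) = 190$)
$Q{\left(v{\left(7,1 \right)},128 \right)} + X{\left(-205 \right)} = 190 - 205 = -15$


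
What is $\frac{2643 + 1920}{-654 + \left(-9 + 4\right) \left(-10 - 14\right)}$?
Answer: $- \frac{1521}{178} \approx -8.5449$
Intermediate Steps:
$\frac{2643 + 1920}{-654 + \left(-9 + 4\right) \left(-10 - 14\right)} = \frac{4563}{-654 - -120} = \frac{4563}{-654 + 120} = \frac{4563}{-534} = 4563 \left(- \frac{1}{534}\right) = - \frac{1521}{178}$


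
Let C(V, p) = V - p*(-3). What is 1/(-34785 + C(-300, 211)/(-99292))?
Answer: -99292/3453872553 ≈ -2.8748e-5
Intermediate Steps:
C(V, p) = V + 3*p (C(V, p) = V - (-3)*p = V + 3*p)
1/(-34785 + C(-300, 211)/(-99292)) = 1/(-34785 + (-300 + 3*211)/(-99292)) = 1/(-34785 + (-300 + 633)*(-1/99292)) = 1/(-34785 + 333*(-1/99292)) = 1/(-34785 - 333/99292) = 1/(-3453872553/99292) = -99292/3453872553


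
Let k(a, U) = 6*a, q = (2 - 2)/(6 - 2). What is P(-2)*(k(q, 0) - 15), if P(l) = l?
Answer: 30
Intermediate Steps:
q = 0 (q = 0/4 = 0*(¼) = 0)
P(-2)*(k(q, 0) - 15) = -2*(6*0 - 15) = -2*(0 - 15) = -2*(-15) = 30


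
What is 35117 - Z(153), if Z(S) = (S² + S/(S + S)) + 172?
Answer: 23071/2 ≈ 11536.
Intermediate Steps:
Z(S) = 345/2 + S² (Z(S) = (S² + S/((2*S))) + 172 = (S² + (1/(2*S))*S) + 172 = (S² + ½) + 172 = (½ + S²) + 172 = 345/2 + S²)
35117 - Z(153) = 35117 - (345/2 + 153²) = 35117 - (345/2 + 23409) = 35117 - 1*47163/2 = 35117 - 47163/2 = 23071/2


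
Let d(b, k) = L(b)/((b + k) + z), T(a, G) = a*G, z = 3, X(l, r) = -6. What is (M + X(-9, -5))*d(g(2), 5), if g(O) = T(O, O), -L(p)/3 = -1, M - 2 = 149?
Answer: 145/4 ≈ 36.250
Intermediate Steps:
M = 151 (M = 2 + 149 = 151)
L(p) = 3 (L(p) = -3*(-1) = 3)
T(a, G) = G*a
g(O) = O**2 (g(O) = O*O = O**2)
d(b, k) = 3/(3 + b + k) (d(b, k) = 3/((b + k) + 3) = 3/(3 + b + k))
(M + X(-9, -5))*d(g(2), 5) = (151 - 6)*(3/(3 + 2**2 + 5)) = 145*(3/(3 + 4 + 5)) = 145*(3/12) = 145*(3*(1/12)) = 145*(1/4) = 145/4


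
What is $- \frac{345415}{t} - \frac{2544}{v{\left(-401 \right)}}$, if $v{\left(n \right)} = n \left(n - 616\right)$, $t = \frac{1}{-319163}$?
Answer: $\frac{14986416654772807}{135939} \approx 1.1024 \cdot 10^{11}$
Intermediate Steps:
$t = - \frac{1}{319163} \approx -3.1332 \cdot 10^{-6}$
$v{\left(n \right)} = n \left(-616 + n\right)$
$- \frac{345415}{t} - \frac{2544}{v{\left(-401 \right)}} = - \frac{345415}{- \frac{1}{319163}} - \frac{2544}{\left(-401\right) \left(-616 - 401\right)} = \left(-345415\right) \left(-319163\right) - \frac{2544}{\left(-401\right) \left(-1017\right)} = 110243687645 - \frac{2544}{407817} = 110243687645 - \frac{848}{135939} = \frac{14986416654772807}{135939}$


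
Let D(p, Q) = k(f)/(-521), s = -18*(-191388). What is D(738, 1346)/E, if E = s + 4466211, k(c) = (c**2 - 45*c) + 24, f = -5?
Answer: -274/4121732595 ≈ -6.6477e-8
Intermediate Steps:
s = 3444984
k(c) = 24 + c**2 - 45*c
D(p, Q) = -274/521 (D(p, Q) = (24 + (-5)**2 - 45*(-5))/(-521) = (24 + 25 + 225)*(-1/521) = 274*(-1/521) = -274/521)
E = 7911195 (E = 3444984 + 4466211 = 7911195)
D(738, 1346)/E = -274/521/7911195 = -274/521*1/7911195 = -274/4121732595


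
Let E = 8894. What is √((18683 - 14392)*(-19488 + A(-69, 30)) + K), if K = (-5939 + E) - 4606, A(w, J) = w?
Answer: I*√83920738 ≈ 9160.8*I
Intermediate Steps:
K = -1651 (K = (-5939 + 8894) - 4606 = 2955 - 4606 = -1651)
√((18683 - 14392)*(-19488 + A(-69, 30)) + K) = √((18683 - 14392)*(-19488 - 69) - 1651) = √(4291*(-19557) - 1651) = √(-83919087 - 1651) = √(-83920738) = I*√83920738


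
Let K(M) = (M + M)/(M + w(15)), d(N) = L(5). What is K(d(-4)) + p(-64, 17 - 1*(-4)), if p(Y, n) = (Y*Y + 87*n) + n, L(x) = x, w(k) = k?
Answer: 11889/2 ≈ 5944.5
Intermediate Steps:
d(N) = 5
p(Y, n) = Y² + 88*n (p(Y, n) = (Y² + 87*n) + n = Y² + 88*n)
K(M) = 2*M/(15 + M) (K(M) = (M + M)/(M + 15) = (2*M)/(15 + M) = 2*M/(15 + M))
K(d(-4)) + p(-64, 17 - 1*(-4)) = 2*5/(15 + 5) + ((-64)² + 88*(17 - 1*(-4))) = 2*5/20 + (4096 + 88*(17 + 4)) = 2*5*(1/20) + (4096 + 88*21) = ½ + (4096 + 1848) = ½ + 5944 = 11889/2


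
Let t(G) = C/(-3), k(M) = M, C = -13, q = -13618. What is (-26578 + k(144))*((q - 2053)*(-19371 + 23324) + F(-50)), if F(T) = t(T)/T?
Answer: 122813942942471/75 ≈ 1.6375e+12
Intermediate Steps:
t(G) = 13/3 (t(G) = -13/(-3) = -13*(-⅓) = 13/3)
F(T) = 13/(3*T)
(-26578 + k(144))*((q - 2053)*(-19371 + 23324) + F(-50)) = (-26578 + 144)*((-13618 - 2053)*(-19371 + 23324) + (13/3)/(-50)) = -26434*(-15671*3953 + (13/3)*(-1/50)) = -26434*(-61947463 - 13/150) = -26434*(-9292119463/150) = 122813942942471/75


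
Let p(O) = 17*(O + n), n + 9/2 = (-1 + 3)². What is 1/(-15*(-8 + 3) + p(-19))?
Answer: -2/513 ≈ -0.0038986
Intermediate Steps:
n = -½ (n = -9/2 + (-1 + 3)² = -9/2 + 2² = -9/2 + 4 = -½ ≈ -0.50000)
p(O) = -17/2 + 17*O (p(O) = 17*(O - ½) = 17*(-½ + O) = -17/2 + 17*O)
1/(-15*(-8 + 3) + p(-19)) = 1/(-15*(-8 + 3) + (-17/2 + 17*(-19))) = 1/(-15*(-5) + (-17/2 - 323)) = 1/(75 - 663/2) = 1/(-513/2) = -2/513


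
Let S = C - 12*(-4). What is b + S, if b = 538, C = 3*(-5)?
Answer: 571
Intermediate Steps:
C = -15
S = 33 (S = -15 - 12*(-4) = -15 + 48 = 33)
b + S = 538 + 33 = 571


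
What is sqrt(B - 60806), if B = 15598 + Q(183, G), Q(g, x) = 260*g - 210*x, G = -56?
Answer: 2*sqrt(3533) ≈ 118.88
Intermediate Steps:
Q(g, x) = -210*x + 260*g
B = 74938 (B = 15598 + (-210*(-56) + 260*183) = 15598 + (11760 + 47580) = 15598 + 59340 = 74938)
sqrt(B - 60806) = sqrt(74938 - 60806) = sqrt(14132) = 2*sqrt(3533)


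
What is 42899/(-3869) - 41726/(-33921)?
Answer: -1293739085/131240349 ≈ -9.8578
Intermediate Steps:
42899/(-3869) - 41726/(-33921) = 42899*(-1/3869) - 41726*(-1/33921) = -42899/3869 + 41726/33921 = -1293739085/131240349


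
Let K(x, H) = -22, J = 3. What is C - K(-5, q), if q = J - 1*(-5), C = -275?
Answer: -253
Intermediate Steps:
q = 8 (q = 3 - 1*(-5) = 3 + 5 = 8)
C - K(-5, q) = -275 - 1*(-22) = -275 + 22 = -253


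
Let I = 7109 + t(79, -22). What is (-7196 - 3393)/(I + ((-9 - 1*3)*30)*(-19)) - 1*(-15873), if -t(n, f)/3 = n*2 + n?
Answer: 210116185/13238 ≈ 15872.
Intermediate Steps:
t(n, f) = -9*n (t(n, f) = -3*(n*2 + n) = -3*(2*n + n) = -9*n)
I = 6398 (I = 7109 - 9*79 = 7109 - 711 = 6398)
(-7196 - 3393)/(I + ((-9 - 1*3)*30)*(-19)) - 1*(-15873) = (-7196 - 3393)/(6398 + ((-9 - 1*3)*30)*(-19)) - 1*(-15873) = -10589/(6398 + ((-9 - 3)*30)*(-19)) + 15873 = -10589/(6398 - 12*30*(-19)) + 15873 = -10589/(6398 - 360*(-19)) + 15873 = -10589/(6398 + 6840) + 15873 = -10589/13238 + 15873 = 210116185/13238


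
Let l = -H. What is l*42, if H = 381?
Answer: -16002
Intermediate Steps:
l = -381 (l = -1*381 = -381)
l*42 = -381*42 = -16002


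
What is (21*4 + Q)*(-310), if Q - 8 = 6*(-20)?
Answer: 8680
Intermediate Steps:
Q = -112 (Q = 8 + 6*(-20) = 8 - 120 = -112)
(21*4 + Q)*(-310) = (21*4 - 112)*(-310) = (84 - 112)*(-310) = -28*(-310) = 8680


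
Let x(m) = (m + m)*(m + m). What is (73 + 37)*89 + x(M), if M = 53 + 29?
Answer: 36686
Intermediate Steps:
M = 82
x(m) = 4*m² (x(m) = (2*m)*(2*m) = 4*m²)
(73 + 37)*89 + x(M) = (73 + 37)*89 + 4*82² = 110*89 + 4*6724 = 9790 + 26896 = 36686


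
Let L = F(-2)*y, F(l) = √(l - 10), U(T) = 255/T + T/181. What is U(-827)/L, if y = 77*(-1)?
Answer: -365042*I*√3/34577697 ≈ -0.018286*I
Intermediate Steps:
U(T) = 255/T + T/181 (U(T) = 255/T + T*(1/181) = 255/T + T/181)
y = -77
F(l) = √(-10 + l)
L = -154*I*√3 (L = √(-10 - 2)*(-77) = √(-12)*(-77) = (2*I*√3)*(-77) = -154*I*√3 ≈ -266.74*I)
U(-827)/L = (255/(-827) + (1/181)*(-827))/((-154*I*√3)) = (255*(-1/827) - 827/181)*(I*√3/462) = (-255/827 - 827/181)*(I*√3/462) = -365042*I*√3/34577697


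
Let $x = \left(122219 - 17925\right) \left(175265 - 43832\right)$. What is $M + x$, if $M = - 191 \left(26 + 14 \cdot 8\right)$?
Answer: $13707646944$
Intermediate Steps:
$x = 13707673302$ ($x = 104294 \cdot 131433 = 13707673302$)
$M = -26358$ ($M = - 191 \left(26 + 112\right) = \left(-191\right) 138 = -26358$)
$M + x = -26358 + 13707673302 = 13707646944$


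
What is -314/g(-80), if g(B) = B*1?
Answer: 157/40 ≈ 3.9250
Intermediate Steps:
g(B) = B
-314/g(-80) = -314/(-80) = -314*(-1/80) = 157/40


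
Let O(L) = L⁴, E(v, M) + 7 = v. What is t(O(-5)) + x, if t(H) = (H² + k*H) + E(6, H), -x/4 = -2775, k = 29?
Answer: 419849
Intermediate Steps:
E(v, M) = -7 + v
x = 11100 (x = -4*(-2775) = 11100)
t(H) = -1 + H² + 29*H (t(H) = (H² + 29*H) + (-7 + 6) = (H² + 29*H) - 1 = -1 + H² + 29*H)
t(O(-5)) + x = (-1 + ((-5)⁴)² + 29*(-5)⁴) + 11100 = (-1 + 625² + 29*625) + 11100 = (-1 + 390625 + 18125) + 11100 = 408749 + 11100 = 419849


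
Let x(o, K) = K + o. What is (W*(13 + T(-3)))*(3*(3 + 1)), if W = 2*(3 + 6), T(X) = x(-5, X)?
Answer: 1080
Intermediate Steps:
T(X) = -5 + X (T(X) = X - 5 = -5 + X)
W = 18 (W = 2*9 = 18)
(W*(13 + T(-3)))*(3*(3 + 1)) = (18*(13 + (-5 - 3)))*(3*(3 + 1)) = (18*(13 - 8))*(3*4) = (18*5)*12 = 90*12 = 1080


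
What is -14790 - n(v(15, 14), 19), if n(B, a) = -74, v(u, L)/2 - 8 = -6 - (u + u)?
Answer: -14716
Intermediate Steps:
v(u, L) = 4 - 4*u (v(u, L) = 16 + 2*(-6 - (u + u)) = 16 + 2*(-6 - 2*u) = 16 + (-12 - 4*u) = 4 - 4*u)
-14790 - n(v(15, 14), 19) = -14790 - 1*(-74) = -14790 + 74 = -14716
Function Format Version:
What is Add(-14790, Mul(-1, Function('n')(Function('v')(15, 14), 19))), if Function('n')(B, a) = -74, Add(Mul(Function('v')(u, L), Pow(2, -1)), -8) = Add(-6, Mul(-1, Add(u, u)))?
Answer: -14716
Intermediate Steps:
Function('v')(u, L) = Add(4, Mul(-4, u)) (Function('v')(u, L) = Add(16, Mul(2, Add(-6, Mul(-1, Add(u, u))))) = Add(16, Mul(2, Add(-6, Mul(-1, Mul(2, u))))) = Add(16, Mul(2, Add(-6, Mul(-2, u)))) = Add(16, Add(-12, Mul(-4, u))) = Add(4, Mul(-4, u)))
Add(-14790, Mul(-1, Function('n')(Function('v')(15, 14), 19))) = Add(-14790, Mul(-1, -74)) = Add(-14790, 74) = -14716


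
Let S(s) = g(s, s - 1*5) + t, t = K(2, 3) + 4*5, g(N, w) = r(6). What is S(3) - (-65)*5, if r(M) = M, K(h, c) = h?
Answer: 353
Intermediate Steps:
g(N, w) = 6
t = 22 (t = 2 + 4*5 = 2 + 20 = 22)
S(s) = 28 (S(s) = 6 + 22 = 28)
S(3) - (-65)*5 = 28 - (-65)*5 = 28 - 13*(-25) = 28 + 325 = 353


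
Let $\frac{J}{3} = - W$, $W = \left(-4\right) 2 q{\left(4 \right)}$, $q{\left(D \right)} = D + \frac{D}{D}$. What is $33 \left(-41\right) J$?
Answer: $-162360$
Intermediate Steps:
$q{\left(D \right)} = 1 + D$ ($q{\left(D \right)} = D + 1 = 1 + D$)
$W = -40$ ($W = \left(-4\right) 2 \left(1 + 4\right) = \left(-8\right) 5 = -40$)
$J = 120$ ($J = 3 \left(\left(-1\right) \left(-40\right)\right) = 3 \cdot 40 = 120$)
$33 \left(-41\right) J = 33 \left(-41\right) 120 = \left(-1353\right) 120 = -162360$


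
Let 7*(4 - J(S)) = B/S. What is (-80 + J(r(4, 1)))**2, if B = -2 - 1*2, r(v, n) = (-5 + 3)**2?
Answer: 281961/49 ≈ 5754.3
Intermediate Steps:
r(v, n) = 4 (r(v, n) = (-2)**2 = 4)
B = -4 (B = -2 - 2 = -4)
J(S) = 4 + 4/(7*S) (J(S) = 4 - (-4)/(7*S) = 4 + 4/(7*S))
(-80 + J(r(4, 1)))**2 = (-80 + (4 + (4/7)/4))**2 = (-80 + (4 + (4/7)*(1/4)))**2 = (-80 + (4 + 1/7))**2 = (-80 + 29/7)**2 = (-531/7)**2 = 281961/49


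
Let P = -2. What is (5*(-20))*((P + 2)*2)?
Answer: 0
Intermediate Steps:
(5*(-20))*((P + 2)*2) = (5*(-20))*((-2 + 2)*2) = -0*2 = -100*0 = 0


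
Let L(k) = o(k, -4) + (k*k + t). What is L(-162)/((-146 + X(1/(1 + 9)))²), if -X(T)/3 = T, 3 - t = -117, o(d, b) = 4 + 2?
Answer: 2637000/2140369 ≈ 1.2320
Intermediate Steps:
o(d, b) = 6
t = 120 (t = 3 - 1*(-117) = 3 + 117 = 120)
X(T) = -3*T
L(k) = 126 + k² (L(k) = 6 + (k*k + 120) = 6 + (k² + 120) = 6 + (120 + k²) = 126 + k²)
L(-162)/((-146 + X(1/(1 + 9)))²) = (126 + (-162)²)/((-146 - 3/(1 + 9))²) = (126 + 26244)/((-146 - 3/10)²) = 26370/((-146 - 3*⅒)²) = 26370/((-146 - 3/10)²) = 26370/((-1463/10)²) = 26370/(2140369/100) = 26370*(100/2140369) = 2637000/2140369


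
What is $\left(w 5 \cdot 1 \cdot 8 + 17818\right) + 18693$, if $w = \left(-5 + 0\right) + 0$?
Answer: $36311$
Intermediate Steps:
$w = -5$ ($w = -5 + 0 = -5$)
$\left(w 5 \cdot 1 \cdot 8 + 17818\right) + 18693 = \left(\left(-5\right) 5 \cdot 1 \cdot 8 + 17818\right) + 18693 = \left(\left(-25\right) 1 \cdot 8 + 17818\right) + 18693 = \left(\left(-25\right) 8 + 17818\right) + 18693 = \left(-200 + 17818\right) + 18693 = 17618 + 18693 = 36311$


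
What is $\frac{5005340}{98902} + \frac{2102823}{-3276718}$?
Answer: $\frac{8096557136887}{162036981818} \approx 49.967$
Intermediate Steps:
$\frac{5005340}{98902} + \frac{2102823}{-3276718} = 5005340 \cdot \frac{1}{98902} + 2102823 \left(- \frac{1}{3276718}\right) = \frac{2502670}{49451} - \frac{2102823}{3276718} = \frac{8096557136887}{162036981818}$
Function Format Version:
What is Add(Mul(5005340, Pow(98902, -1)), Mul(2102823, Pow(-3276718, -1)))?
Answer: Rational(8096557136887, 162036981818) ≈ 49.967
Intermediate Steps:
Add(Mul(5005340, Pow(98902, -1)), Mul(2102823, Pow(-3276718, -1))) = Add(Mul(5005340, Rational(1, 98902)), Mul(2102823, Rational(-1, 3276718))) = Add(Rational(2502670, 49451), Rational(-2102823, 3276718)) = Rational(8096557136887, 162036981818)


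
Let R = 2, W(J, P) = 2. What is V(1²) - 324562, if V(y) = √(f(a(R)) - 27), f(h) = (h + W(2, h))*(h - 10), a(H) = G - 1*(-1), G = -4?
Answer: -324562 + I*√14 ≈ -3.2456e+5 + 3.7417*I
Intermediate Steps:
a(H) = -3 (a(H) = -4 - 1*(-1) = -4 + 1 = -3)
f(h) = (-10 + h)*(2 + h) (f(h) = (h + 2)*(h - 10) = (2 + h)*(-10 + h) = (-10 + h)*(2 + h))
V(y) = I*√14 (V(y) = √((-20 + (-3)² - 8*(-3)) - 27) = √((-20 + 9 + 24) - 27) = √(13 - 27) = √(-14) = I*√14)
V(1²) - 324562 = I*√14 - 324562 = -324562 + I*√14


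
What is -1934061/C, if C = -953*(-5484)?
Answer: -644687/1742084 ≈ -0.37007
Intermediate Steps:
C = 5226252
-1934061/C = -1934061/5226252 = -1934061*1/5226252 = -644687/1742084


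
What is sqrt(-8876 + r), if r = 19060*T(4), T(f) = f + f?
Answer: 6*sqrt(3989) ≈ 378.95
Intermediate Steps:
T(f) = 2*f
r = 152480 (r = 19060*(2*4) = 19060*8 = 152480)
sqrt(-8876 + r) = sqrt(-8876 + 152480) = sqrt(143604) = 6*sqrt(3989)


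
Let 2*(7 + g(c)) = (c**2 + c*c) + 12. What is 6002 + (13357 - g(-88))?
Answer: 11616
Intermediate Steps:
g(c) = -1 + c**2 (g(c) = -7 + ((c**2 + c*c) + 12)/2 = -7 + ((c**2 + c**2) + 12)/2 = -7 + (2*c**2 + 12)/2 = -7 + (12 + 2*c**2)/2 = -7 + (6 + c**2) = -1 + c**2)
6002 + (13357 - g(-88)) = 6002 + (13357 - (-1 + (-88)**2)) = 6002 + (13357 - (-1 + 7744)) = 6002 + (13357 - 1*7743) = 6002 + (13357 - 7743) = 6002 + 5614 = 11616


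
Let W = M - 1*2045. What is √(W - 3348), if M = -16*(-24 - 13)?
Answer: I*√4801 ≈ 69.289*I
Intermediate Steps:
M = 592 (M = -16*(-37) = 592)
W = -1453 (W = 592 - 1*2045 = 592 - 2045 = -1453)
√(W - 3348) = √(-1453 - 3348) = √(-4801) = I*√4801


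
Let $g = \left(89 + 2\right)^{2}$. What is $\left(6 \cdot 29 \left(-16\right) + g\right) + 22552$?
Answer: $28049$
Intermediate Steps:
$g = 8281$ ($g = 91^{2} = 8281$)
$\left(6 \cdot 29 \left(-16\right) + g\right) + 22552 = \left(6 \cdot 29 \left(-16\right) + 8281\right) + 22552 = \left(174 \left(-16\right) + 8281\right) + 22552 = \left(-2784 + 8281\right) + 22552 = 5497 + 22552 = 28049$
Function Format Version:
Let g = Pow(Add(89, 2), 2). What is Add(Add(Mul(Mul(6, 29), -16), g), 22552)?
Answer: 28049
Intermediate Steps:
g = 8281 (g = Pow(91, 2) = 8281)
Add(Add(Mul(Mul(6, 29), -16), g), 22552) = Add(Add(Mul(Mul(6, 29), -16), 8281), 22552) = Add(Add(Mul(174, -16), 8281), 22552) = Add(Add(-2784, 8281), 22552) = Add(5497, 22552) = 28049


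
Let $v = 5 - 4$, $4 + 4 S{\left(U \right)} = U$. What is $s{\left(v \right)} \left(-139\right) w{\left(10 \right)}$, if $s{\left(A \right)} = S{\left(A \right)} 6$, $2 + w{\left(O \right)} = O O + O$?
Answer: $67554$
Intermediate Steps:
$S{\left(U \right)} = -1 + \frac{U}{4}$
$w{\left(O \right)} = -2 + O + O^{2}$ ($w{\left(O \right)} = -2 + \left(O O + O\right) = -2 + \left(O^{2} + O\right) = -2 + \left(O + O^{2}\right) = -2 + O + O^{2}$)
$v = 1$ ($v = 5 - 4 = 1$)
$s{\left(A \right)} = -6 + \frac{3 A}{2}$ ($s{\left(A \right)} = \left(-1 + \frac{A}{4}\right) 6 = -6 + \frac{3 A}{2}$)
$s{\left(v \right)} \left(-139\right) w{\left(10 \right)} = \left(-6 + \frac{3}{2} \cdot 1\right) \left(-139\right) \left(-2 + 10 + 10^{2}\right) = \left(-6 + \frac{3}{2}\right) \left(-139\right) \left(-2 + 10 + 100\right) = \left(- \frac{9}{2}\right) \left(-139\right) 108 = \frac{1251}{2} \cdot 108 = 67554$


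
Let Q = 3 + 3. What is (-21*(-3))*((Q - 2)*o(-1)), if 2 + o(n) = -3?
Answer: -1260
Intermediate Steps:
o(n) = -5 (o(n) = -2 - 3 = -5)
Q = 6
(-21*(-3))*((Q - 2)*o(-1)) = (-21*(-3))*((6 - 2)*(-5)) = 63*(4*(-5)) = 63*(-20) = -1260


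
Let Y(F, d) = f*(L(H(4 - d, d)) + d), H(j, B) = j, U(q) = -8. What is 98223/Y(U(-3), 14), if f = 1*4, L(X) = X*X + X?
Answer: 98223/416 ≈ 236.11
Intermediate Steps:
L(X) = X + X² (L(X) = X² + X = X + X²)
f = 4
Y(F, d) = 4*d + 4*(4 - d)*(5 - d) (Y(F, d) = 4*((4 - d)*(1 + (4 - d)) + d) = 4*((4 - d)*(5 - d) + d) = 4*(d + (4 - d)*(5 - d)) = 4*d + 4*(4 - d)*(5 - d))
98223/Y(U(-3), 14) = 98223/(4*14 + 4*(-5 + 14)*(-4 + 14)) = 98223/(56 + 4*9*10) = 98223/(56 + 360) = 98223/416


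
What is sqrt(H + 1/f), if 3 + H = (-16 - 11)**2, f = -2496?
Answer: sqrt(70671705)/312 ≈ 26.944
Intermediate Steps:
H = 726 (H = -3 + (-16 - 11)**2 = -3 + (-27)**2 = -3 + 729 = 726)
sqrt(H + 1/f) = sqrt(726 + 1/(-2496)) = sqrt(726 - 1/2496) = sqrt(1812095/2496) = sqrt(70671705)/312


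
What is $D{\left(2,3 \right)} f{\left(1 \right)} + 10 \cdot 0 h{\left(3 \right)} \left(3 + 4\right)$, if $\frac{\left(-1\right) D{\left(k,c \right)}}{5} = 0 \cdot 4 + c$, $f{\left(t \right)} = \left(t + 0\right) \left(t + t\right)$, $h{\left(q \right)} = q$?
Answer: $-30$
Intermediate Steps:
$f{\left(t \right)} = 2 t^{2}$ ($f{\left(t \right)} = t 2 t = 2 t^{2}$)
$D{\left(k,c \right)} = - 5 c$ ($D{\left(k,c \right)} = - 5 \left(0 \cdot 4 + c\right) = - 5 \left(0 + c\right) = - 5 c$)
$D{\left(2,3 \right)} f{\left(1 \right)} + 10 \cdot 0 h{\left(3 \right)} \left(3 + 4\right) = \left(-5\right) 3 \cdot 2 \cdot 1^{2} + 10 \cdot 0 \cdot 3 \left(3 + 4\right) = - 15 \cdot 2 \cdot 1 + 0 \cdot 3 \cdot 7 = \left(-15\right) 2 + 0 \cdot 21 = -30 + 0 = -30$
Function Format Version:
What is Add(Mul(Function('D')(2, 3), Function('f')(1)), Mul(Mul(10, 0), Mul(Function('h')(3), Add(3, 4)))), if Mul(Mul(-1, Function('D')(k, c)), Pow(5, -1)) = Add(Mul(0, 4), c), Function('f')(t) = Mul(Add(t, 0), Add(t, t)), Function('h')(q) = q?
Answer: -30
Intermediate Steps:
Function('f')(t) = Mul(2, Pow(t, 2)) (Function('f')(t) = Mul(t, Mul(2, t)) = Mul(2, Pow(t, 2)))
Function('D')(k, c) = Mul(-5, c) (Function('D')(k, c) = Mul(-5, Add(Mul(0, 4), c)) = Mul(-5, Add(0, c)) = Mul(-5, c))
Add(Mul(Function('D')(2, 3), Function('f')(1)), Mul(Mul(10, 0), Mul(Function('h')(3), Add(3, 4)))) = Add(Mul(Mul(-5, 3), Mul(2, Pow(1, 2))), Mul(Mul(10, 0), Mul(3, Add(3, 4)))) = Add(Mul(-15, Mul(2, 1)), Mul(0, Mul(3, 7))) = Add(Mul(-15, 2), Mul(0, 21)) = Add(-30, 0) = -30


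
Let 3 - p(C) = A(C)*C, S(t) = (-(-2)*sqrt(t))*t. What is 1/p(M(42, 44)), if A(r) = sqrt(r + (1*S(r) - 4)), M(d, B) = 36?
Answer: -1/200445 - 16*sqrt(29)/66815 ≈ -0.0012946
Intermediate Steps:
S(t) = 2*t**(3/2) (S(t) = (2*sqrt(t))*t = 2*t**(3/2))
A(r) = sqrt(-4 + r + 2*r**(3/2)) (A(r) = sqrt(r + (1*(2*r**(3/2)) - 4)) = sqrt(r + (2*r**(3/2) - 4)) = sqrt(r + (-4 + 2*r**(3/2))) = sqrt(-4 + r + 2*r**(3/2)))
p(C) = 3 - C*sqrt(-4 + C + 2*C**(3/2)) (p(C) = 3 - sqrt(-4 + C + 2*C**(3/2))*C = 3 - C*sqrt(-4 + C + 2*C**(3/2)))
1/p(M(42, 44)) = 1/(3 - 1*36*sqrt(-4 + 36 + 2*36**(3/2))) = 1/(3 - 1*36*sqrt(-4 + 36 + 2*216)) = 1/(3 - 1*36*sqrt(-4 + 36 + 432)) = 1/(3 - 1*36*sqrt(464)) = 1/(3 - 1*36*4*sqrt(29)) = 1/(3 - 144*sqrt(29))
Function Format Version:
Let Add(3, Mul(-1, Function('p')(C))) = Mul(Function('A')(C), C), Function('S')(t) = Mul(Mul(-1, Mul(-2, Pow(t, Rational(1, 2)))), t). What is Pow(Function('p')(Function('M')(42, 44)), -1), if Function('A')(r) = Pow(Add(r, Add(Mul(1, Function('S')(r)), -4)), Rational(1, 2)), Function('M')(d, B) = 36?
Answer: Add(Rational(-1, 200445), Mul(Rational(-16, 66815), Pow(29, Rational(1, 2)))) ≈ -0.0012946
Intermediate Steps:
Function('S')(t) = Mul(2, Pow(t, Rational(3, 2))) (Function('S')(t) = Mul(Mul(2, Pow(t, Rational(1, 2))), t) = Mul(2, Pow(t, Rational(3, 2))))
Function('A')(r) = Pow(Add(-4, r, Mul(2, Pow(r, Rational(3, 2)))), Rational(1, 2)) (Function('A')(r) = Pow(Add(r, Add(Mul(1, Mul(2, Pow(r, Rational(3, 2)))), -4)), Rational(1, 2)) = Pow(Add(r, Add(Mul(2, Pow(r, Rational(3, 2))), -4)), Rational(1, 2)) = Pow(Add(r, Add(-4, Mul(2, Pow(r, Rational(3, 2))))), Rational(1, 2)) = Pow(Add(-4, r, Mul(2, Pow(r, Rational(3, 2)))), Rational(1, 2)))
Function('p')(C) = Add(3, Mul(-1, C, Pow(Add(-4, C, Mul(2, Pow(C, Rational(3, 2)))), Rational(1, 2)))) (Function('p')(C) = Add(3, Mul(-1, Mul(Pow(Add(-4, C, Mul(2, Pow(C, Rational(3, 2)))), Rational(1, 2)), C))) = Add(3, Mul(-1, Mul(C, Pow(Add(-4, C, Mul(2, Pow(C, Rational(3, 2)))), Rational(1, 2))))) = Add(3, Mul(-1, C, Pow(Add(-4, C, Mul(2, Pow(C, Rational(3, 2)))), Rational(1, 2)))))
Pow(Function('p')(Function('M')(42, 44)), -1) = Pow(Add(3, Mul(-1, 36, Pow(Add(-4, 36, Mul(2, Pow(36, Rational(3, 2)))), Rational(1, 2)))), -1) = Pow(Add(3, Mul(-1, 36, Pow(Add(-4, 36, Mul(2, 216)), Rational(1, 2)))), -1) = Pow(Add(3, Mul(-1, 36, Pow(Add(-4, 36, 432), Rational(1, 2)))), -1) = Pow(Add(3, Mul(-1, 36, Pow(464, Rational(1, 2)))), -1) = Pow(Add(3, Mul(-1, 36, Mul(4, Pow(29, Rational(1, 2))))), -1) = Pow(Add(3, Mul(-144, Pow(29, Rational(1, 2)))), -1)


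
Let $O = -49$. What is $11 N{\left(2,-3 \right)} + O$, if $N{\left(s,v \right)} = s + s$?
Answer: $-5$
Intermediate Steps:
$N{\left(s,v \right)} = 2 s$
$11 N{\left(2,-3 \right)} + O = 11 \cdot 2 \cdot 2 - 49 = 11 \cdot 4 - 49 = 44 - 49 = -5$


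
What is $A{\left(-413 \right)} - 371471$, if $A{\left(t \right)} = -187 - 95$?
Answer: $-371753$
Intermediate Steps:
$A{\left(t \right)} = -282$
$A{\left(-413 \right)} - 371471 = -282 - 371471 = -371753$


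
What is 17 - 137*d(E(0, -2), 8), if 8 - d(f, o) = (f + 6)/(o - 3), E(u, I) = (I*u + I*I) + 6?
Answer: -3203/5 ≈ -640.60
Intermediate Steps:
E(u, I) = 6 + I**2 + I*u (E(u, I) = (I*u + I**2) + 6 = (I**2 + I*u) + 6 = 6 + I**2 + I*u)
d(f, o) = 8 - (6 + f)/(-3 + o) (d(f, o) = 8 - (f + 6)/(o - 3) = 8 - (6 + f)/(-3 + o))
17 - 137*d(E(0, -2), 8) = 17 - 137*(-30 - (6 + (-2)**2 - 2*0) + 8*8)/(-3 + 8) = 17 - 137*(-30 - (6 + 4 + 0) + 64)/5 = 17 - 137*(-30 - 1*10 + 64)/5 = 17 - 137*(-30 - 10 + 64)/5 = 17 - 137*24/5 = 17 - 3288/5 = -3203/5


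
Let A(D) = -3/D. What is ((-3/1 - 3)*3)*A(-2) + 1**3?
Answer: -26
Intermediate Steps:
((-3/1 - 3)*3)*A(-2) + 1**3 = ((-3/1 - 3)*3)*(-3/(-2)) + 1**3 = ((-3*1 - 3)*3)*(-3*(-1/2)) + 1 = ((-3 - 3)*3)*(3/2) + 1 = -6*3*(3/2) + 1 = -18*3/2 + 1 = -27 + 1 = -26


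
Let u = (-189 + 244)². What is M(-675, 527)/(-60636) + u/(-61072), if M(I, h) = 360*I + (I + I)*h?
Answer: 440202625/28054256 ≈ 15.691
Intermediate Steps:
u = 3025 (u = 55² = 3025)
M(I, h) = 360*I + 2*I*h (M(I, h) = 360*I + (2*I)*h = 360*I + 2*I*h)
M(-675, 527)/(-60636) + u/(-61072) = (2*(-675)*(180 + 527))/(-60636) + 3025/(-61072) = (2*(-675)*707)*(-1/60636) + 3025*(-1/61072) = -954450*(-1/60636) - 275/5552 = 159075/10106 - 275/5552 = 440202625/28054256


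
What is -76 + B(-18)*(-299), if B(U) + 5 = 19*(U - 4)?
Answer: 126401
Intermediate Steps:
B(U) = -81 + 19*U (B(U) = -5 + 19*(U - 4) = -5 + 19*(-4 + U) = -5 + (-76 + 19*U) = -81 + 19*U)
-76 + B(-18)*(-299) = -76 + (-81 + 19*(-18))*(-299) = -76 + (-81 - 342)*(-299) = -76 - 423*(-299) = -76 + 126477 = 126401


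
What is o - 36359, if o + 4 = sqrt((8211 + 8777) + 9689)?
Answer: -36363 + sqrt(26677) ≈ -36200.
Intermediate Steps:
o = -4 + sqrt(26677) (o = -4 + sqrt((8211 + 8777) + 9689) = -4 + sqrt(16988 + 9689) = -4 + sqrt(26677) ≈ 159.33)
o - 36359 = (-4 + sqrt(26677)) - 36359 = -36363 + sqrt(26677)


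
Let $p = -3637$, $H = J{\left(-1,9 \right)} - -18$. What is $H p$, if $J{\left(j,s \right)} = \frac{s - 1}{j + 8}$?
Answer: $- \frac{487358}{7} \approx -69623.0$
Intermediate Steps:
$J{\left(j,s \right)} = \frac{-1 + s}{8 + j}$
$H = \frac{134}{7}$ ($H = \frac{-1 + 9}{8 - 1} - -18 = \frac{1}{7} \cdot 8 + 18 = \frac{8}{7} + 18 = \frac{134}{7} \approx 19.143$)
$H p = \frac{134}{7} \left(-3637\right) = - \frac{487358}{7}$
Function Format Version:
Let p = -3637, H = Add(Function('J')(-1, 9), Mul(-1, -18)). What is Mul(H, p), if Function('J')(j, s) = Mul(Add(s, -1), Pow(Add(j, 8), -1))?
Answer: Rational(-487358, 7) ≈ -69623.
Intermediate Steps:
Function('J')(j, s) = Mul(Pow(Add(8, j), -1), Add(-1, s)) (Function('J')(j, s) = Mul(Add(-1, s), Pow(Add(8, j), -1)) = Mul(Pow(Add(8, j), -1), Add(-1, s)))
H = Rational(134, 7) (H = Add(Mul(Pow(Add(8, -1), -1), Add(-1, 9)), Mul(-1, -18)) = Add(Mul(Pow(7, -1), 8), 18) = Add(Mul(Rational(1, 7), 8), 18) = Add(Rational(8, 7), 18) = Rational(134, 7) ≈ 19.143)
Mul(H, p) = Mul(Rational(134, 7), -3637) = Rational(-487358, 7)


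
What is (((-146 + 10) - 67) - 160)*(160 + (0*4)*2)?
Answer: -58080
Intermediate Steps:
(((-146 + 10) - 67) - 160)*(160 + (0*4)*2) = ((-136 - 67) - 160)*(160 + 0*2) = (-203 - 160)*(160 + 0) = -363*160 = -58080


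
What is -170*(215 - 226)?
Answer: 1870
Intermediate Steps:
-170*(215 - 226) = -170*(-11) = 1870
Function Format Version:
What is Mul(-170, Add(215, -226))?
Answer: 1870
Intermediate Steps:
Mul(-170, Add(215, -226)) = Mul(-170, -11) = 1870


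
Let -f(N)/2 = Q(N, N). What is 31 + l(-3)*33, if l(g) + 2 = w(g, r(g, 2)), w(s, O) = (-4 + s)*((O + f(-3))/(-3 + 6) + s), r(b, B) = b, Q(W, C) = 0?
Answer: 889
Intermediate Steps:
f(N) = 0 (f(N) = -2*0 = 0)
w(s, O) = (-4 + s)*(s + O/3) (w(s, O) = (-4 + s)*((O + 0)/(-3 + 6) + s) = (-4 + s)*(O/3 + s) = (-4 + s)*(s + O/3))
l(g) = -2 - 16*g/3 + 4*g²/3 (l(g) = -2 + (g² - 4*g - 4*g/3 + g*g/3) = -2 + (g² - 4*g - 4*g/3 + g²/3) = -2 + (-16*g/3 + 4*g²/3) = -2 - 16*g/3 + 4*g²/3)
31 + l(-3)*33 = 31 + (-2 - 16/3*(-3) + (4/3)*(-3)²)*33 = 31 + (-2 + 16 + (4/3)*9)*33 = 31 + (-2 + 16 + 12)*33 = 31 + 26*33 = 31 + 858 = 889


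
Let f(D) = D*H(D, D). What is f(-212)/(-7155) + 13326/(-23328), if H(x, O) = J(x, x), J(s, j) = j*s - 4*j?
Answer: 26365087/19440 ≈ 1356.2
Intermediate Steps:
J(s, j) = -4*j + j*s
H(x, O) = x*(-4 + x)
f(D) = D**2*(-4 + D) (f(D) = D*(D*(-4 + D)) = D**2*(-4 + D))
f(-212)/(-7155) + 13326/(-23328) = ((-212)**2*(-4 - 212))/(-7155) + 13326/(-23328) = (44944*(-216))*(-1/7155) + 13326*(-1/23328) = -9707904*(-1/7155) - 2221/3888 = 6784/5 - 2221/3888 = 26365087/19440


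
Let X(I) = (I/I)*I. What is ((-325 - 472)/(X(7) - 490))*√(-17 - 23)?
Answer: 1594*I*√10/483 ≈ 10.436*I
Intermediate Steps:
X(I) = I (X(I) = 1*I = I)
((-325 - 472)/(X(7) - 490))*√(-17 - 23) = ((-325 - 472)/(7 - 490))*√(-17 - 23) = (-797/(-483))*√(-40) = (-797*(-1/483))*(2*I*√10) = 797*(2*I*√10)/483 = 1594*I*√10/483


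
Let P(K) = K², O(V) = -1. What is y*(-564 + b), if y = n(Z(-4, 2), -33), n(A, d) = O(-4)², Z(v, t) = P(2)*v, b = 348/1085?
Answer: -611592/1085 ≈ -563.68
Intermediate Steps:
b = 348/1085 (b = 348*(1/1085) = 348/1085 ≈ 0.32074)
Z(v, t) = 4*v (Z(v, t) = 2²*v = 4*v)
n(A, d) = 1 (n(A, d) = (-1)² = 1)
y = 1
y*(-564 + b) = 1*(-564 + 348/1085) = 1*(-611592/1085) = -611592/1085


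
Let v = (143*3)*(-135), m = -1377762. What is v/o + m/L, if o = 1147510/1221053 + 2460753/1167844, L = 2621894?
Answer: -9842713963620423827739/517802911243269773 ≈ -19009.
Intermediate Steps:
o = 4344822501349/1425999419732 (o = 1147510*(1/1221053) + 2460753*(1/1167844) = 1147510/1221053 + 2460753/1167844 = 4344822501349/1425999419732 ≈ 3.0469)
v = -57915 (v = 429*(-135) = -57915)
v/o + m/L = -57915/4344822501349/1425999419732 - 1377762/2621894 = -57915*1425999419732/4344822501349 - 1377762*1/2621894 = -7507886944888980/394983863759 - 688881/1310947 = -9842713963620423827739/517802911243269773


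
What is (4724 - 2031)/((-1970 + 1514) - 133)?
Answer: -2693/589 ≈ -4.5722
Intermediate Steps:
(4724 - 2031)/((-1970 + 1514) - 133) = 2693/(-456 - 133) = 2693/(-589) = 2693*(-1/589) = -2693/589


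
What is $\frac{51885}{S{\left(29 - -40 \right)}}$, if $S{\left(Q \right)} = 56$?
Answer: $\frac{51885}{56} \approx 926.52$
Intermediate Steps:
$\frac{51885}{S{\left(29 - -40 \right)}} = \frac{51885}{56}$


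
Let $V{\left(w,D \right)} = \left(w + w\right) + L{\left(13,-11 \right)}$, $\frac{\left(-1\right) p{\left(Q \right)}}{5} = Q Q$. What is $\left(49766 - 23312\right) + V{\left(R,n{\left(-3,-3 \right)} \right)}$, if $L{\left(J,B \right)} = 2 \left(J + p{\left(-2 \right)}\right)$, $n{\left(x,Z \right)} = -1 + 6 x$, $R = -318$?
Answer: $25804$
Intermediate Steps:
$p{\left(Q \right)} = - 5 Q^{2}$ ($p{\left(Q \right)} = - 5 Q Q = - 5 Q^{2}$)
$L{\left(J,B \right)} = -40 + 2 J$ ($L{\left(J,B \right)} = 2 \left(J - 5 \left(-2\right)^{2}\right) = 2 \left(J - 20\right) = 2 \left(-20 + J\right) = -40 + 2 J$)
$V{\left(w,D \right)} = -14 + 2 w$ ($V{\left(w,D \right)} = \left(w + w\right) + \left(-40 + 2 \cdot 13\right) = 2 w + \left(-40 + 26\right) = 2 w - 14 = -14 + 2 w$)
$\left(49766 - 23312\right) + V{\left(R,n{\left(-3,-3 \right)} \right)} = \left(49766 - 23312\right) + \left(-14 + 2 \left(-318\right)\right) = 26454 - 650 = 25804$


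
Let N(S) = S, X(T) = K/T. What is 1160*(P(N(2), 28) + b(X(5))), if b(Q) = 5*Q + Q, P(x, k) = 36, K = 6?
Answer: 50112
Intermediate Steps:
X(T) = 6/T
b(Q) = 6*Q
1160*(P(N(2), 28) + b(X(5))) = 1160*(36 + 6*(6/5)) = 1160*(36 + 36/5) = 1160*(216/5) = 50112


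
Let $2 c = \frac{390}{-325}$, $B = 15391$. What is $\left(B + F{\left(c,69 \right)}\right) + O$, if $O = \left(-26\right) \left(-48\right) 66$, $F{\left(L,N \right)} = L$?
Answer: $\frac{488792}{5} \approx 97758.0$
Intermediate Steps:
$c = - \frac{3}{5}$ ($c = \frac{390 \frac{1}{-325}}{2} = \frac{390 \left(- \frac{1}{325}\right)}{2} = \frac{1}{2} \left(- \frac{6}{5}\right) = - \frac{3}{5} \approx -0.6$)
$O = 82368$ ($O = 1248 \cdot 66 = 82368$)
$\left(B + F{\left(c,69 \right)}\right) + O = \left(15391 - \frac{3}{5}\right) + 82368 = \frac{76952}{5} + 82368 = \frac{488792}{5}$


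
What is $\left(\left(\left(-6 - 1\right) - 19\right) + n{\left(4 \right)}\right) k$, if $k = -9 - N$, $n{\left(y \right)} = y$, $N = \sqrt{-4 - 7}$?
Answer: $198 + 22 i \sqrt{11} \approx 198.0 + 72.966 i$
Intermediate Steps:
$N = i \sqrt{11}$ ($N = \sqrt{-11} = i \sqrt{11} \approx 3.3166 i$)
$k = -9 - i \sqrt{11} \approx -9.0 - 3.3166 i$
$\left(\left(\left(-6 - 1\right) - 19\right) + n{\left(4 \right)}\right) k = \left(\left(\left(-6 - 1\right) - 19\right) + 4\right) \left(-9 - i \sqrt{11}\right) = \left(\left(-7 - 19\right) + 4\right) \left(-9 - i \sqrt{11}\right) = \left(-26 + 4\right) \left(-9 - i \sqrt{11}\right) = - 22 \left(-9 - i \sqrt{11}\right) = 198 + 22 i \sqrt{11}$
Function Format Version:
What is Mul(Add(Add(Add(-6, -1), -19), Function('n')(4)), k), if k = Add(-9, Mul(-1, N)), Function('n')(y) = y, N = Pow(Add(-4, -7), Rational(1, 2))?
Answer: Add(198, Mul(22, I, Pow(11, Rational(1, 2)))) ≈ Add(198.00, Mul(72.966, I))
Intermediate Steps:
N = Mul(I, Pow(11, Rational(1, 2))) (N = Pow(-11, Rational(1, 2)) = Mul(I, Pow(11, Rational(1, 2))) ≈ Mul(3.3166, I))
k = Add(-9, Mul(-1, I, Pow(11, Rational(1, 2)))) (k = Add(-9, Mul(-1, Mul(I, Pow(11, Rational(1, 2))))) = Add(-9, Mul(-1, I, Pow(11, Rational(1, 2)))) ≈ Add(-9.0000, Mul(-3.3166, I)))
Mul(Add(Add(Add(-6, -1), -19), Function('n')(4)), k) = Mul(Add(Add(Add(-6, -1), -19), 4), Add(-9, Mul(-1, I, Pow(11, Rational(1, 2))))) = Mul(Add(Add(-7, -19), 4), Add(-9, Mul(-1, I, Pow(11, Rational(1, 2))))) = Mul(Add(-26, 4), Add(-9, Mul(-1, I, Pow(11, Rational(1, 2))))) = Mul(-22, Add(-9, Mul(-1, I, Pow(11, Rational(1, 2))))) = Add(198, Mul(22, I, Pow(11, Rational(1, 2))))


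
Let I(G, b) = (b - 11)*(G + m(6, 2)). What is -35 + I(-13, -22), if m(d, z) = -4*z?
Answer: 658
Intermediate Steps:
I(G, b) = (-11 + b)*(-8 + G) (I(G, b) = (b - 11)*(G - 4*2) = (-11 + b)*(G - 8) = (-11 + b)*(-8 + G))
-35 + I(-13, -22) = -35 + (88 - 11*(-13) - 8*(-22) - 13*(-22)) = -35 + (88 + 143 + 176 + 286) = -35 + 693 = 658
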